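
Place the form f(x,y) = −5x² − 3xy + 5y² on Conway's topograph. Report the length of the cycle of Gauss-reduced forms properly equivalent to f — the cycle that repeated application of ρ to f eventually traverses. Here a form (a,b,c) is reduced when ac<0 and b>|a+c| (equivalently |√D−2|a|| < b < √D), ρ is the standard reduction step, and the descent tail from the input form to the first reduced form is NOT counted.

D = 109, ⌊√D⌋ = 10
descent: ρ → (5,3,-5)  [lands on river]
river: ρ → (-5,7,3)
river: ρ → (3,5,-7)
river: ρ → (-7,9,1)
river: ρ → (1,9,-7)
river: ρ → (-7,5,3)
river: ρ → (3,7,-5)
river: ρ → (-5,3,5)
river: ρ → (5,7,-3)
river: ρ → (-3,5,7)
river: ρ → (7,9,-1)
river: ρ → (-1,9,7)
river: ρ → (7,5,-3)
river: ρ → (-3,7,5)
ρ-cycle length = 14 (tail of 1 descent step not counted)

14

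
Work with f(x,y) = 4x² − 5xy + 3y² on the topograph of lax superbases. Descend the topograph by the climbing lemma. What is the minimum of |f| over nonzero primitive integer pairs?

translate: b→3 (≡-5 mod 8), so (4,-5,3)→(4,3,2)
flip: (4,3,2)→(2,-3,4)
translate: b→1 (≡-3 mod 4), so (2,-3,4)→(2,1,3)
reduced (well bottom): (2,1,3) with a≤c, −a<b≤a
well minimum = a = 2

2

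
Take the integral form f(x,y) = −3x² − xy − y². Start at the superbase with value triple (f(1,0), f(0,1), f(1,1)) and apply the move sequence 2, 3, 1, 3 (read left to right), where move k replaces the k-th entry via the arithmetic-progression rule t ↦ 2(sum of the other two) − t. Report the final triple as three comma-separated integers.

start (-3,-1,-5) = (f(1,0),f(0,1),f(1,1))
replace slot 2: 2·((-3)+(-5)) − (-1) = -15 → (-3,-15,-5)
replace slot 3: 2·((-3)+(-15)) − (-5) = -31 → (-3,-15,-31)
replace slot 1: 2·((-15)+(-31)) − (-3) = -89 → (-89,-15,-31)
replace slot 3: 2·((-89)+(-15)) − (-31) = -177 → (-89,-15,-177)

-89,-15,-177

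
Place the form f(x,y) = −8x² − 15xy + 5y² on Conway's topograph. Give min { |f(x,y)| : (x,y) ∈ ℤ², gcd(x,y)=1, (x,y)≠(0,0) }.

descent: ρ → (5,15,-8)  [lands on river]
river: ρ → (-8,17,3)
river: ρ → (3,19,-2)
river: ρ → (-2,17,12)
river: ρ → (12,7,-7)
river: ρ → (-7,7,12)
river: ρ → (12,17,-2)
river: ρ → (-2,19,3)
river: ρ → (3,17,-8)
river: ρ → (-8,15,5)
closes: descent 1, river 10
min |a| on river = 2

2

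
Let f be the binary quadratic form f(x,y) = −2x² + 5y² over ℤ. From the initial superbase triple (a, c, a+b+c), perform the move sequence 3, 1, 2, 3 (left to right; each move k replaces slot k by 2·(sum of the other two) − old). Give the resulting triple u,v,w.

start (-2,5,3) = (f(1,0),f(0,1),f(1,1))
replace slot 3: 2·((-2)+5) − 3 = 3 → (-2,5,3)
replace slot 1: 2·(5+3) − (-2) = 18 → (18,5,3)
replace slot 2: 2·(18+3) − 5 = 37 → (18,37,3)
replace slot 3: 2·(18+37) − 3 = 107 → (18,37,107)

18,37,107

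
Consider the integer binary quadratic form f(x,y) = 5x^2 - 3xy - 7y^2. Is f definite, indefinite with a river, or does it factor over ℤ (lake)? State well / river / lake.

D = b²−4ac = (-3)² − 4·5·(-7) = 149
D > 0 non-square ⇒ indefinite ⇒ periodic river

river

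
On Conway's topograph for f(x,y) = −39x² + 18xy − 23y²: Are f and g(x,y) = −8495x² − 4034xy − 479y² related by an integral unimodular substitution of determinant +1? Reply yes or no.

D₁ = -3264, D₂ = -3264
f is negative-definite; reduce −f:
−f: flip: (39,-18,23)→(23,18,39)
−f: reduced (well bottom): (23,18,39) with a≤c, −a<b≤a
flip sign back: reduced form of f is (-23,-18,-39)
g is negative-definite; reduce −g:
−g: flip: (8495,4034,479)→(479,-4034,8495)
−g: translate: b→-202 (≡-4034 mod 958), so (479,-4034,8495)→(479,-202,23)
−g: flip: (479,-202,23)→(23,202,479)
−g: translate: b→18 (≡202 mod 46), so (23,202,479)→(23,18,39)
−g: reduced (well bottom): (23,18,39) with a≤c, −a<b≤a
flip sign back: reduced form of g is (-23,-18,-39)
reduced forms (-23, -18, -39) vs (-23, -18, -39) ⇒ equivalent

yes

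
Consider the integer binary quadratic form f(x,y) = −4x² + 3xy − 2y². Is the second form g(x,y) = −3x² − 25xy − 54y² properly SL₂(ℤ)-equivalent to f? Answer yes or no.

D₁ = -23, D₂ = -23
f is negative-definite; reduce −f:
−f: flip: (4,-3,2)→(2,3,4)
−f: translate: b→-1 (≡3 mod 4), so (2,3,4)→(2,-1,3)
−f: reduced (well bottom): (2,-1,3) with a≤c, −a<b≤a
flip sign back: reduced form of f is (-2,1,-3)
g is negative-definite; reduce −g:
−g: translate: b→1 (≡25 mod 6), so (3,25,54)→(3,1,2)
−g: flip: (3,1,2)→(2,-1,3)
−g: reduced (well bottom): (2,-1,3) with a≤c, −a<b≤a
flip sign back: reduced form of g is (-2,1,-3)
reduced forms (-2, 1, -3) vs (-2, 1, -3) ⇒ equivalent

yes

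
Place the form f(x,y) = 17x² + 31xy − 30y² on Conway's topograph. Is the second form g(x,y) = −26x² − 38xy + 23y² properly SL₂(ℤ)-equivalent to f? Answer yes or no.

D₁ = 3001, D₂ = 3836
discriminants differ ⇒ not SL₂(ℤ)-equivalent

no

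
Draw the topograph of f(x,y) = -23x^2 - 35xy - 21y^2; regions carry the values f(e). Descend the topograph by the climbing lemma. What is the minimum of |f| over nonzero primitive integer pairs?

translate: b→-11 (≡35 mod 46), so (23,35,21)→(23,-11,9)
flip: (23,-11,9)→(9,11,23)
translate: b→-7 (≡11 mod 18), so (9,11,23)→(9,-7,21)
reduced (well bottom): (9,-7,21) with a≤c, −a<b≤a
well minimum |f| = |-9| = 9 (negative-definite)

9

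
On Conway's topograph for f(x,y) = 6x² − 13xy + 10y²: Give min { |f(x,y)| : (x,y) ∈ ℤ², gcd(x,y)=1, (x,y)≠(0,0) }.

translate: b→-1 (≡-13 mod 12), so (6,-13,10)→(6,-1,3)
flip: (6,-1,3)→(3,1,6)
reduced (well bottom): (3,1,6) with a≤c, −a<b≤a
well minimum = a = 3

3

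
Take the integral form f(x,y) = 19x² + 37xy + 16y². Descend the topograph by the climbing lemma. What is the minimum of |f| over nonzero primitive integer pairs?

descent: ρ → (16,-5,-2)
descent: ρ → (-2,9,9)  [lands on river]
river: ρ → (9,9,-2)
river: ρ → (-2,11,4)
river: ρ → (4,5,-8)
river: ρ → (-8,11,1)
river: ρ → (1,11,-8)
river: ρ → (-8,5,4)
river: ρ → (4,11,-2)
closes: descent 2, river 8
min |a| on river = 1

1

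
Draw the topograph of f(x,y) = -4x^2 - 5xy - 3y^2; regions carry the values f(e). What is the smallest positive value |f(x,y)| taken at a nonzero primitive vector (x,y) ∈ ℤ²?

translate: b→-3 (≡5 mod 8), so (4,5,3)→(4,-3,2)
flip: (4,-3,2)→(2,3,4)
translate: b→-1 (≡3 mod 4), so (2,3,4)→(2,-1,3)
reduced (well bottom): (2,-1,3) with a≤c, −a<b≤a
well minimum |f| = |-2| = 2 (negative-definite)

2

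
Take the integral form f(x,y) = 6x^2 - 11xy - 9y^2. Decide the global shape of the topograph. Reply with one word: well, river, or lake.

D = b²−4ac = (-11)² − 4·6·(-9) = 337
D > 0 non-square ⇒ indefinite ⇒ periodic river

river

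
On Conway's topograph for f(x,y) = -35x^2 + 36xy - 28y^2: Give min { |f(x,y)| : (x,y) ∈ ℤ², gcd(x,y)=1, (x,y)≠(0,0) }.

translate: b→34 (≡-36 mod 70), so (35,-36,28)→(35,34,27)
flip: (35,34,27)→(27,-34,35)
translate: b→20 (≡-34 mod 54), so (27,-34,35)→(27,20,28)
reduced (well bottom): (27,20,28) with a≤c, −a<b≤a
well minimum |f| = |-27| = 27 (negative-definite)

27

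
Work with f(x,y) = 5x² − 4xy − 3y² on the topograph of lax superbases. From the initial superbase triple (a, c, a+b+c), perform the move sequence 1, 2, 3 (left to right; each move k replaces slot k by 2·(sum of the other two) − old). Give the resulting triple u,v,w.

start (5,-3,-2) = (f(1,0),f(0,1),f(1,1))
replace slot 1: 2·((-3)+(-2)) − 5 = -15 → (-15,-3,-2)
replace slot 2: 2·((-15)+(-2)) − (-3) = -31 → (-15,-31,-2)
replace slot 3: 2·((-15)+(-31)) − (-2) = -90 → (-15,-31,-90)

-15,-31,-90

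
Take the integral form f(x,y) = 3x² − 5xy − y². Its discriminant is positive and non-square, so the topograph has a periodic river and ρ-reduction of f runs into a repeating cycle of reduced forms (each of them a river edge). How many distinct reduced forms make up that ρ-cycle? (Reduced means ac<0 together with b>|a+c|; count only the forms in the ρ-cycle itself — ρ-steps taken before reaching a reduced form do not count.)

D = 37, ⌊√D⌋ = 6
descent: ρ → (-1,5,3)  [lands on river]
river: ρ → (3,1,-3)
river: ρ → (-3,5,1)
river: ρ → (1,5,-3)
river: ρ → (-3,1,3)
river: ρ → (3,5,-1)
ρ-cycle length = 6 (tail of 1 descent step not counted)

6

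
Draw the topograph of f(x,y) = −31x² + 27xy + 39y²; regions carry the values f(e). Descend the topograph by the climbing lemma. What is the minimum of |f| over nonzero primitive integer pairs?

river: ρ → (39,51,-19)
river: ρ → (-19,63,21)
river: ρ → (21,63,-19)
river: ρ → (-19,51,39)
river: ρ → (39,27,-31)
river: ρ → (-31,35,35)
river: ρ → (35,35,-31)
river: ρ → (-31,27,39)
closes: descent 0, river 8
min |a| on river = 19

19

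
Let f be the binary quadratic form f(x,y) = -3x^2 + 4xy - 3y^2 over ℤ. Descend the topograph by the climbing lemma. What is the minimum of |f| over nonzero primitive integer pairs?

translate: b→2 (≡-4 mod 6), so (3,-4,3)→(3,2,2)
flip: (3,2,2)→(2,-2,3)
translate: b→2 (≡-2 mod 4), so (2,-2,3)→(2,2,3)
reduced (well bottom): (2,2,3) with a≤c, −a<b≤a
well minimum |f| = |-2| = 2 (negative-definite)

2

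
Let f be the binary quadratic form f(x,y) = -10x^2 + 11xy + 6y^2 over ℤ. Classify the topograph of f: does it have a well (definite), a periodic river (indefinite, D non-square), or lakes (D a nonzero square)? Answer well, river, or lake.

D = b²−4ac = 11² − 4·(-10)·6 = 361
D = 19² is a perfect square ⇒ form factors over ℤ ⇒ lakes

lake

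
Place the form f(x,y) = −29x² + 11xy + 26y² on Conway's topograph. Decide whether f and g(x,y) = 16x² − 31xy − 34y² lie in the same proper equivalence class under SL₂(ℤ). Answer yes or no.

D₁ = 3137, D₂ = 3137
river cycle of f (length 10): (26, 41, -14), (-14, 43, 23), (23, 49, -8), (-8, 47, 29), (29, 11, -26), (-26, 41, 14), (14, 43, -23), (-23, 49, 8), (8, 47, -29), (-29, 11, 26)
river cycle of g (length 14): (-34, 31, 16), (16, 33, -32), (-32, 31, 17), (17, 37, -26), (-26, 15, 28), (28, 41, -13), (-13, 37, 34), (34, 31, -16), (-16, 33, 32), (32, 31, -17), … (4 more)
cycles differ ⇒ inequivalent

no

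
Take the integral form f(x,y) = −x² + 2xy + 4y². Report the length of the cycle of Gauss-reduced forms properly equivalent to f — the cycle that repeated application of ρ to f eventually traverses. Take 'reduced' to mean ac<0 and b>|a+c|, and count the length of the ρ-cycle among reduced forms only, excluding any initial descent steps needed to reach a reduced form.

D = 20, ⌊√D⌋ = 4
descent: ρ → (4,-2,-1)
descent: ρ → (-1,4,1)  [lands on river]
river: ρ → (1,4,-1)
ρ-cycle length = 2 (tail of 2 descent steps not counted)

2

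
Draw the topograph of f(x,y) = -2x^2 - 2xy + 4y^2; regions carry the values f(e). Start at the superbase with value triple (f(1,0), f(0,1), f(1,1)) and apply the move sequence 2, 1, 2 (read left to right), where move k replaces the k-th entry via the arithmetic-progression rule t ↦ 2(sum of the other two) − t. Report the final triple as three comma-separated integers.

start (-2,4,0) = (f(1,0),f(0,1),f(1,1))
replace slot 2: 2·((-2)+0) − 4 = -8 → (-2,-8,0)
replace slot 1: 2·((-8)+0) − (-2) = -14 → (-14,-8,0)
replace slot 2: 2·((-14)+0) − (-8) = -20 → (-14,-20,0)

-14,-20,0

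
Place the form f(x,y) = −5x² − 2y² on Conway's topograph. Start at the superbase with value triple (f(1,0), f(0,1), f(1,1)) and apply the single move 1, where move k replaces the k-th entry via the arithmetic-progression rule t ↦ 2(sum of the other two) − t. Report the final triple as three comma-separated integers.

start (-5,-2,-7) = (f(1,0),f(0,1),f(1,1))
replace slot 1: 2·((-2)+(-7)) − (-5) = -13 → (-13,-2,-7)

-13,-2,-7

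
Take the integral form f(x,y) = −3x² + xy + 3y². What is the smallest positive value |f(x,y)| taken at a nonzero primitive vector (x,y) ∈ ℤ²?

river: ρ → (3,5,-1)
river: ρ → (-1,5,3)
river: ρ → (3,1,-3)
river: ρ → (-3,5,1)
river: ρ → (1,5,-3)
river: ρ → (-3,1,3)
closes: descent 0, river 6
min |a| on river = 1

1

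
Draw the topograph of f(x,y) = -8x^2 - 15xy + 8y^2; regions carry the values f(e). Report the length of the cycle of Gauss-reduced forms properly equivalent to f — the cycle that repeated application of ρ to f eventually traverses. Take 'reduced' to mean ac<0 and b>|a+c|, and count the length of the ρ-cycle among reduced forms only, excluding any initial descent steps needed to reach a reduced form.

D = 481, ⌊√D⌋ = 21
descent: ρ → (8,15,-8)  [lands on river]
river: ρ → (-8,17,6)
river: ρ → (6,19,-5)
river: ρ → (-5,21,2)
river: ρ → (2,19,-15)
river: ρ → (-15,11,6)
river: ρ → (6,13,-13)
river: ρ → (-13,13,6)
river: ρ → (6,11,-15)
river: ρ → (-15,19,2)
river: ρ → (2,21,-5)
river: ρ → (-5,19,6)
river: ρ → (6,17,-8)
river: ρ → (-8,15,8)
river: ρ → (8,17,-6)
river: ρ → (-6,19,5)
river: ρ → (5,21,-2)
river: ρ → (-2,19,15)
river: ρ → (15,11,-6)
river: ρ → (-6,13,13)
river: ρ → (13,13,-6)
river: ρ → (-6,11,15)
river: ρ → (15,19,-2)
river: ρ → (-2,21,5)
river: ρ → (5,19,-6)
river: ρ → (-6,17,8)
ρ-cycle length = 26 (tail of 1 descent step not counted)

26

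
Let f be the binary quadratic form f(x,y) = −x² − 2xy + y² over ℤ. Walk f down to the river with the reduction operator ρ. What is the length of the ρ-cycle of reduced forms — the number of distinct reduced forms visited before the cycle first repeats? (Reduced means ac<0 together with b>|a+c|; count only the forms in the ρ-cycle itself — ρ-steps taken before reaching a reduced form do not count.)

D = 8, ⌊√D⌋ = 2
descent: ρ → (1,2,-1)  [lands on river]
river: ρ → (-1,2,1)
ρ-cycle length = 2 (tail of 1 descent step not counted)

2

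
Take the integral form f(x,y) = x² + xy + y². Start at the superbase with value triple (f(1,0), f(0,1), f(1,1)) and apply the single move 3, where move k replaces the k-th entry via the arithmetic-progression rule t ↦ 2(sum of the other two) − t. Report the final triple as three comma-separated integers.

start (1,1,3) = (f(1,0),f(0,1),f(1,1))
replace slot 3: 2·(1+1) − 3 = 1 → (1,1,1)

1,1,1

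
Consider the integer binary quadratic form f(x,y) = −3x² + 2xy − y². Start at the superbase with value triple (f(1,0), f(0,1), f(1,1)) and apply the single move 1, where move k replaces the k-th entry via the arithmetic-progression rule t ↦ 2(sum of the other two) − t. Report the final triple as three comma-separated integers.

start (-3,-1,-2) = (f(1,0),f(0,1),f(1,1))
replace slot 1: 2·((-1)+(-2)) − (-3) = -3 → (-3,-1,-2)

-3,-1,-2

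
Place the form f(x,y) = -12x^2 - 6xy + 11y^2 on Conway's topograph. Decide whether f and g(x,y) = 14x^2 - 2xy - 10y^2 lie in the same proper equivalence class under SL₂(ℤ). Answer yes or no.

D₁ = 564, D₂ = 564
river cycle of f (length 6): (11, 6, -12), (-12, 18, 5), (5, 22, -4), (-4, 18, 15), (15, 12, -7), (-7, 16, 11)
river cycle of g (length 4): (-10, 22, 2), (2, 22, -10), (-10, 18, 6), (6, 18, -10)
cycles differ ⇒ inequivalent

no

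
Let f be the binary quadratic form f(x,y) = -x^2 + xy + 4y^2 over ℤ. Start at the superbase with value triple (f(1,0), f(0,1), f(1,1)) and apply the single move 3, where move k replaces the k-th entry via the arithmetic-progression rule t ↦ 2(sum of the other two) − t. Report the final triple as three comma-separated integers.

start (-1,4,4) = (f(1,0),f(0,1),f(1,1))
replace slot 3: 2·((-1)+4) − 4 = 2 → (-1,4,2)

-1,4,2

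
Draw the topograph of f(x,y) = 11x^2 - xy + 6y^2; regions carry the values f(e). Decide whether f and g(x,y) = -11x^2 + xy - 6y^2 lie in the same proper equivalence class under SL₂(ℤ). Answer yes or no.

D₁ = -263, D₂ = -263
f: flip: (11,-1,6)→(6,1,11)
f: reduced (well bottom): (6,1,11) with a≤c, −a<b≤a
g is negative-definite; reduce −g:
−g: flip: (11,-1,6)→(6,1,11)
−g: reduced (well bottom): (6,1,11) with a≤c, −a<b≤a
flip sign back: reduced form of g is (-6,-1,-11)
reduced forms (6, 1, 11) vs (-6, -1, -11) ⇒ inequivalent

no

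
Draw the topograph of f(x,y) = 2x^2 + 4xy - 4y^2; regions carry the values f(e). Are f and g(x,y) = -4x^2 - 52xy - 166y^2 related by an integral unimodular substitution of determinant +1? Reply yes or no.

D₁ = 48, D₂ = 48
river cycle of f (length 2): (-4, 4, 2), (2, 4, -4)
river cycle of g (length 2): (-4, 4, 2), (2, 4, -4)
cycles coincide ⇒ equivalent

yes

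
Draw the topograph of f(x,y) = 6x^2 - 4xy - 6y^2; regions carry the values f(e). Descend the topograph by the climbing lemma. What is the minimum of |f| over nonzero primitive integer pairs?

descent: ρ → (-6,4,6)  [lands on river]
river: ρ → (6,8,-4)
river: ρ → (-4,8,6)
river: ρ → (6,4,-6)
river: ρ → (-6,8,4)
river: ρ → (4,8,-6)
closes: descent 1, river 6
min |a| on river = 4

4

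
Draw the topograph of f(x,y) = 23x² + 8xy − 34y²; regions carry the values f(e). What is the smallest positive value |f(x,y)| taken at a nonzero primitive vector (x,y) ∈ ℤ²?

descent: ρ → (-34,-8,23)
descent: ρ → (23,54,-3)  [lands on river]
river: ρ → (-3,54,23)
river: ρ → (23,38,-19)
river: ρ → (-19,38,23)
closes: descent 2, river 4
min |a| on river = 3

3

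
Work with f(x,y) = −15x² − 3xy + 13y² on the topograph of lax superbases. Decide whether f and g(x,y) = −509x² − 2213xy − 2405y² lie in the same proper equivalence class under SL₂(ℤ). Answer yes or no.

D₁ = 789, D₂ = 789
river cycle of f (length 8): (13, 3, -15), (-15, 27, 1), (1, 27, -15), (-15, 3, 13), (13, 23, -5), (-5, 27, 3), (3, 27, -5), (-5, 23, 13)
river cycle of g (length 8): (-15, 27, 1), (1, 27, -15), (-15, 3, 13), (13, 23, -5), (-5, 27, 3), (3, 27, -5), (-5, 23, 13), (13, 3, -15)
cycles coincide ⇒ equivalent

yes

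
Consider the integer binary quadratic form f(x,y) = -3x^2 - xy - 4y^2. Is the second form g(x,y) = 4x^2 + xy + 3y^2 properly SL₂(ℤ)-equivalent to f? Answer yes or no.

D₁ = -47, D₂ = -47
f is negative-definite; reduce −f:
−f: reduced (well bottom): (3,1,4) with a≤c, −a<b≤a
flip sign back: reduced form of f is (-3,-1,-4)
g: flip: (4,1,3)→(3,-1,4)
g: reduced (well bottom): (3,-1,4) with a≤c, −a<b≤a
reduced forms (-3, -1, -4) vs (3, -1, 4) ⇒ inequivalent

no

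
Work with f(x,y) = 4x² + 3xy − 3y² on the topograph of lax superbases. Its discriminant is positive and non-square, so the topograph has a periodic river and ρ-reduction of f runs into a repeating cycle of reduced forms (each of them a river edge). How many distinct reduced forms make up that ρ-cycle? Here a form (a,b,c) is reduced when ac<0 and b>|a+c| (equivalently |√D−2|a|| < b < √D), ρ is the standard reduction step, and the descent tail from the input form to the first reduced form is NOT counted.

D = 57, ⌊√D⌋ = 7
river: ρ → (-3,3,4)
river: ρ → (4,5,-2)
river: ρ → (-2,7,1)
river: ρ → (1,7,-2)
river: ρ → (-2,5,4)
river: ρ → (4,3,-3)
ρ-cycle length = 6 (tail of 0 descent steps not counted)

6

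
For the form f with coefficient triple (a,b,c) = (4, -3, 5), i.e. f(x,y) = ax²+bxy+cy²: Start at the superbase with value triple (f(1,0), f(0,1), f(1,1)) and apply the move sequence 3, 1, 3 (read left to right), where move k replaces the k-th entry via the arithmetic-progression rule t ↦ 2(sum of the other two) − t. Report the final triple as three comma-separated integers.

start (4,5,6) = (f(1,0),f(0,1),f(1,1))
replace slot 3: 2·(4+5) − 6 = 12 → (4,5,12)
replace slot 1: 2·(5+12) − 4 = 30 → (30,5,12)
replace slot 3: 2·(30+5) − 12 = 58 → (30,5,58)

30,5,58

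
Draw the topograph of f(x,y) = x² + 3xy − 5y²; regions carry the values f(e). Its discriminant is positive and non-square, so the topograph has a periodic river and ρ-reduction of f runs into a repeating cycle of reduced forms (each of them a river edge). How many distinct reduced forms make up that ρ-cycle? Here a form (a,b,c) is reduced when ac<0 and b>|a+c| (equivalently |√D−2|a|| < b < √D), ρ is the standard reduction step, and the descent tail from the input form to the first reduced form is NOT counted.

D = 29, ⌊√D⌋ = 5
descent: ρ → (-5,-3,1)
descent: ρ → (1,5,-1)  [lands on river]
river: ρ → (-1,5,1)
ρ-cycle length = 2 (tail of 2 descent steps not counted)

2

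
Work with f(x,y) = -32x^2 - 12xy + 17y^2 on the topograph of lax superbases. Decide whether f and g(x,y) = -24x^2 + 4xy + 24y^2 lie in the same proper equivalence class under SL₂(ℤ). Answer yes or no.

D₁ = 2320, D₂ = 2320
river cycle of f (length 6): (17, 46, -3), (-3, 44, 32), (32, 20, -15), (-15, 40, 12), (12, 32, -27), (-27, 22, 17)
river cycle of g (length 6): (24, 44, -4), (-4, 44, 24), (24, 4, -24), (-24, 44, 4), (4, 44, -24), (-24, 4, 24)
cycles differ ⇒ inequivalent

no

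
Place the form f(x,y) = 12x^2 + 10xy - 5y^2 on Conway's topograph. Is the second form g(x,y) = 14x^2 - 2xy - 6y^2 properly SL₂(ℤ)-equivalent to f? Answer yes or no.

D₁ = 340, D₂ = 340
river cycle of f (length 14): (-5, 10, 12), (12, 14, -3), (-3, 16, 7), (7, 12, -7), (-7, 16, 3), (3, 14, -12), (-12, 10, 5), (5, 10, -12), (-12, 14, 3), (3, 16, -7), … (4 more)
river cycle of g (length 6): (-6, 14, 6), (6, 10, -10), (-10, 10, 6), (6, 14, -6), (-6, 10, 10), (10, 10, -6)
cycles differ ⇒ inequivalent

no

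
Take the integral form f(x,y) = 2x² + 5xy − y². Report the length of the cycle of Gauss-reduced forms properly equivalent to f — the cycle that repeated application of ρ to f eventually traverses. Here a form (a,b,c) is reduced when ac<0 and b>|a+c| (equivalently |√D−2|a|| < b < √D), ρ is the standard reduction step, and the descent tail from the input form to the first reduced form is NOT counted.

D = 33, ⌊√D⌋ = 5
river: ρ → (-1,5,2)
river: ρ → (2,3,-3)
river: ρ → (-3,3,2)
river: ρ → (2,5,-1)
ρ-cycle length = 4 (tail of 0 descent steps not counted)

4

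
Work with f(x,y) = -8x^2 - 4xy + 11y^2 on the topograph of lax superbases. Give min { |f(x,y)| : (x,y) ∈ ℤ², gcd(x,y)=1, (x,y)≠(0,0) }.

descent: ρ → (11,4,-8)  [lands on river]
river: ρ → (-8,12,7)
river: ρ → (7,16,-4)
river: ρ → (-4,16,7)
river: ρ → (7,12,-8)
river: ρ → (-8,4,11)
river: ρ → (11,18,-1)
river: ρ → (-1,18,11)
closes: descent 1, river 8
min |a| on river = 1

1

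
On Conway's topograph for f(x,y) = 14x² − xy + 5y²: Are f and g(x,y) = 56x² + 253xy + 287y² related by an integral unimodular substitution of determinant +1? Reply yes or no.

D₁ = -279, D₂ = -279
f: flip: (14,-1,5)→(5,1,14)
f: reduced (well bottom): (5,1,14) with a≤c, −a<b≤a
g: translate: b→29 (≡253 mod 112), so (56,253,287)→(56,29,5)
g: flip: (56,29,5)→(5,-29,56)
g: translate: b→1 (≡-29 mod 10), so (5,-29,56)→(5,1,14)
g: reduced (well bottom): (5,1,14) with a≤c, −a<b≤a
reduced forms (5, 1, 14) vs (5, 1, 14) ⇒ equivalent

yes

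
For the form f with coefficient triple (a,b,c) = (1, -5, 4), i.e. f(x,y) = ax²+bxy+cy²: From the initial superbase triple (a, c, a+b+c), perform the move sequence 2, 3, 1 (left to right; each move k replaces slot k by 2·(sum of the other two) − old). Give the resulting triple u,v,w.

start (1,4,0) = (f(1,0),f(0,1),f(1,1))
replace slot 2: 2·(1+0) − 4 = -2 → (1,-2,0)
replace slot 3: 2·(1+(-2)) − 0 = -2 → (1,-2,-2)
replace slot 1: 2·((-2)+(-2)) − 1 = -9 → (-9,-2,-2)

-9,-2,-2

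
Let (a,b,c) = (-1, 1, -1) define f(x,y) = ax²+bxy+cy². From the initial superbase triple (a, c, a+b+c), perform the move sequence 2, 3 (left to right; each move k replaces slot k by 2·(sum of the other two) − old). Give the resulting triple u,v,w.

start (-1,-1,-1) = (f(1,0),f(0,1),f(1,1))
replace slot 2: 2·((-1)+(-1)) − (-1) = -3 → (-1,-3,-1)
replace slot 3: 2·((-1)+(-3)) − (-1) = -7 → (-1,-3,-7)

-1,-3,-7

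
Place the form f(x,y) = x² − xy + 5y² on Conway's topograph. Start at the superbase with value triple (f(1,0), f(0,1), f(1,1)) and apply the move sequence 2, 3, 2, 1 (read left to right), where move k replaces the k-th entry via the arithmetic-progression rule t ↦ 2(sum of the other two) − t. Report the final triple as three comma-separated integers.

start (1,5,5) = (f(1,0),f(0,1),f(1,1))
replace slot 2: 2·(1+5) − 5 = 7 → (1,7,5)
replace slot 3: 2·(1+7) − 5 = 11 → (1,7,11)
replace slot 2: 2·(1+11) − 7 = 17 → (1,17,11)
replace slot 1: 2·(17+11) − 1 = 55 → (55,17,11)

55,17,11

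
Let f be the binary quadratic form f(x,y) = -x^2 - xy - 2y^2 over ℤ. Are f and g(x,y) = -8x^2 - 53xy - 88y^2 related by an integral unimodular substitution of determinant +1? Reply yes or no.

D₁ = -7, D₂ = -7
f is negative-definite; reduce −f:
−f: reduced (well bottom): (1,1,2) with a≤c, −a<b≤a
flip sign back: reduced form of f is (-1,-1,-2)
g is negative-definite; reduce −g:
−g: translate: b→5 (≡53 mod 16), so (8,53,88)→(8,5,1)
−g: flip: (8,5,1)→(1,-5,8)
−g: translate: b→1 (≡-5 mod 2), so (1,-5,8)→(1,1,2)
−g: reduced (well bottom): (1,1,2) with a≤c, −a<b≤a
flip sign back: reduced form of g is (-1,-1,-2)
reduced forms (-1, -1, -2) vs (-1, -1, -2) ⇒ equivalent

yes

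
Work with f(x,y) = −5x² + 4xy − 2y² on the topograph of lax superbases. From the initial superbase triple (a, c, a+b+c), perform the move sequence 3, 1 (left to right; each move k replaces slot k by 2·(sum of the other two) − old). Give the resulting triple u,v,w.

start (-5,-2,-3) = (f(1,0),f(0,1),f(1,1))
replace slot 3: 2·((-5)+(-2)) − (-3) = -11 → (-5,-2,-11)
replace slot 1: 2·((-2)+(-11)) − (-5) = -21 → (-21,-2,-11)

-21,-2,-11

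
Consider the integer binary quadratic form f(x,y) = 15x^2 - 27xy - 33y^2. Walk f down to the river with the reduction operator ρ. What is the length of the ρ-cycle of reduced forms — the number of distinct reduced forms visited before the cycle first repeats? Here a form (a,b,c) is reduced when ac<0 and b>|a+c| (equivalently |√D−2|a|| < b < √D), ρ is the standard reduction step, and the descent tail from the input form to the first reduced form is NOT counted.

D = 2709, ⌊√D⌋ = 52
descent: ρ → (-33,27,15)  [lands on river]
river: ρ → (15,33,-27)
river: ρ → (-27,21,21)
river: ρ → (21,21,-27)
river: ρ → (-27,33,15)
river: ρ → (15,27,-33)
river: ρ → (-33,39,9)
river: ρ → (9,51,-3)
river: ρ → (-3,51,9)
river: ρ → (9,39,-33)
ρ-cycle length = 10 (tail of 1 descent step not counted)

10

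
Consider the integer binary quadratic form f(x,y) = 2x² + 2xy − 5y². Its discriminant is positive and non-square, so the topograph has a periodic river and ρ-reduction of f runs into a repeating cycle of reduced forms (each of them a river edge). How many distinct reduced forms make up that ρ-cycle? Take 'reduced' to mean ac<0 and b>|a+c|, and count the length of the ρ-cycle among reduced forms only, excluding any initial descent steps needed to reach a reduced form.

D = 44, ⌊√D⌋ = 6
descent: ρ → (-5,-2,2)
descent: ρ → (2,6,-1)  [lands on river]
river: ρ → (-1,6,2)
ρ-cycle length = 2 (tail of 2 descent steps not counted)

2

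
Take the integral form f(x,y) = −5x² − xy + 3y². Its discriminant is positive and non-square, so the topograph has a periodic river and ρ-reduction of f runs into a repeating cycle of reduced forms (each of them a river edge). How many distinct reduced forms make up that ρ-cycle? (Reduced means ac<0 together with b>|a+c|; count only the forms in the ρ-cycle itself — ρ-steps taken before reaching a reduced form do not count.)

D = 61, ⌊√D⌋ = 7
descent: ρ → (3,7,-1)  [lands on river]
river: ρ → (-1,7,3)
river: ρ → (3,5,-3)
river: ρ → (-3,7,1)
river: ρ → (1,7,-3)
river: ρ → (-3,5,3)
ρ-cycle length = 6 (tail of 1 descent step not counted)

6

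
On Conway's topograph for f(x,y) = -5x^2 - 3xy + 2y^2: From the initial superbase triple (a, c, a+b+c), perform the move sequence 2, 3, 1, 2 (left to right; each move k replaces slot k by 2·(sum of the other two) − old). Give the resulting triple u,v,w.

start (-5,2,-6) = (f(1,0),f(0,1),f(1,1))
replace slot 2: 2·((-5)+(-6)) − 2 = -24 → (-5,-24,-6)
replace slot 3: 2·((-5)+(-24)) − (-6) = -52 → (-5,-24,-52)
replace slot 1: 2·((-24)+(-52)) − (-5) = -147 → (-147,-24,-52)
replace slot 2: 2·((-147)+(-52)) − (-24) = -374 → (-147,-374,-52)

-147,-374,-52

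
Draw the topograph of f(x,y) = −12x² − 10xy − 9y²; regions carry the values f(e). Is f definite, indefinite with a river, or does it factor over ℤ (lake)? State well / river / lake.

D = b²−4ac = (-10)² − 4·(-12)·(-9) = -332
D < 0 ⇒ definite ⇒ every region one sign ⇒ single well

well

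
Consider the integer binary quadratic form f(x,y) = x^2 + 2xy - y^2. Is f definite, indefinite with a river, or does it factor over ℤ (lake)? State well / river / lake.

D = b²−4ac = 2² − 4·1·(-1) = 8
D > 0 non-square ⇒ indefinite ⇒ periodic river

river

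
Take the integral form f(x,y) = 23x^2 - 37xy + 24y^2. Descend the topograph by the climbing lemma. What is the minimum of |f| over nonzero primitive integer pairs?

translate: b→9 (≡-37 mod 46), so (23,-37,24)→(23,9,10)
flip: (23,9,10)→(10,-9,23)
reduced (well bottom): (10,-9,23) with a≤c, −a<b≤a
well minimum = a = 10

10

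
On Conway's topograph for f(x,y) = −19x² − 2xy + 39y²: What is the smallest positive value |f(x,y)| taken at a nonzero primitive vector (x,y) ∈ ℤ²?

descent: ρ → (39,2,-19)
descent: ρ → (-19,36,22)  [lands on river]
river: ρ → (22,52,-3)
river: ρ → (-3,50,39)
river: ρ → (39,28,-14)
river: ρ → (-14,28,39)
river: ρ → (39,50,-3)
river: ρ → (-3,52,22)
river: ρ → (22,36,-19)
river: ρ → (-19,40,18)
river: ρ → (18,32,-27)
river: ρ → (-27,22,23)
river: ρ → (23,24,-26)
river: ρ → (-26,28,21)
river: ρ → (21,14,-33)
river: ρ → (-33,52,2)
river: ρ → (2,52,-33)
river: ρ → (-33,14,21)
river: ρ → (21,28,-26)
river: ρ → (-26,24,23)
river: ρ → (23,22,-27)
river: ρ → (-27,32,18)
river: ρ → (18,40,-19)
closes: descent 2, river 22
min |a| on river = 2

2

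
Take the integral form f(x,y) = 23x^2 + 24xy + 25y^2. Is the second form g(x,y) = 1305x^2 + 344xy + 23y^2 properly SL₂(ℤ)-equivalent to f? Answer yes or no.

D₁ = -1724, D₂ = -1724
f: translate: b→-22 (≡24 mod 46), so (23,24,25)→(23,-22,24)
f: reduced (well bottom): (23,-22,24) with a≤c, −a<b≤a
g: flip: (1305,344,23)→(23,-344,1305)
g: translate: b→-22 (≡-344 mod 46), so (23,-344,1305)→(23,-22,24)
g: reduced (well bottom): (23,-22,24) with a≤c, −a<b≤a
reduced forms (23, -22, 24) vs (23, -22, 24) ⇒ equivalent

yes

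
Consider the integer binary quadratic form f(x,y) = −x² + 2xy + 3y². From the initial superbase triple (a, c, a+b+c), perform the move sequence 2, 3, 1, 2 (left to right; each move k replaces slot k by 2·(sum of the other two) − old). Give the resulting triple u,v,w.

start (-1,3,4) = (f(1,0),f(0,1),f(1,1))
replace slot 2: 2·((-1)+4) − 3 = 3 → (-1,3,4)
replace slot 3: 2·((-1)+3) − 4 = 0 → (-1,3,0)
replace slot 1: 2·(3+0) − (-1) = 7 → (7,3,0)
replace slot 2: 2·(7+0) − 3 = 11 → (7,11,0)

7,11,0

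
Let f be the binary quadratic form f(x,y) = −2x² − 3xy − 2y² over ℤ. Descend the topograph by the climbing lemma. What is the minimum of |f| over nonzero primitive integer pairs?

translate: b→-1 (≡3 mod 4), so (2,3,2)→(2,-1,1)
flip: (2,-1,1)→(1,1,2)
reduced (well bottom): (1,1,2) with a≤c, −a<b≤a
well minimum |f| = |-1| = 1 (negative-definite)

1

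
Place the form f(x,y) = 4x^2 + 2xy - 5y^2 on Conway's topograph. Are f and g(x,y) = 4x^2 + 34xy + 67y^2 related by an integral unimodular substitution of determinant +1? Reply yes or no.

D₁ = 84, D₂ = 84
river cycle of f (length 6): (-5, 8, 1), (1, 8, -5), (-5, 2, 4), (4, 6, -3), (-3, 6, 4), (4, 2, -5)
river cycle of g (length 6): (4, 2, -5), (-5, 8, 1), (1, 8, -5), (-5, 2, 4), (4, 6, -3), (-3, 6, 4)
cycles coincide ⇒ equivalent

yes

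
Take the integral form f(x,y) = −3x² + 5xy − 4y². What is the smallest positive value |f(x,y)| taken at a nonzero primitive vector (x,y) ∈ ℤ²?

translate: b→1 (≡-5 mod 6), so (3,-5,4)→(3,1,2)
flip: (3,1,2)→(2,-1,3)
reduced (well bottom): (2,-1,3) with a≤c, −a<b≤a
well minimum |f| = |-2| = 2 (negative-definite)

2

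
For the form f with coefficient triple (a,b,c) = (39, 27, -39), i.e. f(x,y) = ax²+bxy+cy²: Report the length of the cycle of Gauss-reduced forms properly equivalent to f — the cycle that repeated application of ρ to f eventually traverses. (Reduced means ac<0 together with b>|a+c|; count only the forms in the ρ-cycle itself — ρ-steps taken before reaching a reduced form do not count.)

D = 6813, ⌊√D⌋ = 82
river: ρ → (-39,51,27)
river: ρ → (27,57,-33)
river: ρ → (-33,75,9)
river: ρ → (9,69,-57)
river: ρ → (-57,45,21)
river: ρ → (21,81,-3)
river: ρ → (-3,81,21)
river: ρ → (21,45,-57)
river: ρ → (-57,69,9)
river: ρ → (9,75,-33)
river: ρ → (-33,57,27)
river: ρ → (27,51,-39)
river: ρ → (-39,27,39)
river: ρ → (39,51,-27)
river: ρ → (-27,57,33)
river: ρ → (33,75,-9)
river: ρ → (-9,69,57)
river: ρ → (57,45,-21)
river: ρ → (-21,81,3)
river: ρ → (3,81,-21)
river: ρ → (-21,45,57)
river: ρ → (57,69,-9)
river: ρ → (-9,75,33)
river: ρ → (33,57,-27)
river: ρ → (-27,51,39)
river: ρ → (39,27,-39)
ρ-cycle length = 26 (tail of 0 descent steps not counted)

26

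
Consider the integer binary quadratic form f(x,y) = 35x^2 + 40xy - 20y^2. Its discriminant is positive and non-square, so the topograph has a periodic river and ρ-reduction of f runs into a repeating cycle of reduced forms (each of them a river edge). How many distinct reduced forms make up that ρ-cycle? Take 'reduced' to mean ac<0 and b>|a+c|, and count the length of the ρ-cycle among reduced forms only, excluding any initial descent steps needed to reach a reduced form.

D = 4400, ⌊√D⌋ = 66
river: ρ → (-20,40,35)
river: ρ → (35,30,-25)
river: ρ → (-25,20,40)
river: ρ → (40,60,-5)
river: ρ → (-5,60,40)
river: ρ → (40,20,-25)
river: ρ → (-25,30,35)
river: ρ → (35,40,-20)
ρ-cycle length = 8 (tail of 0 descent steps not counted)

8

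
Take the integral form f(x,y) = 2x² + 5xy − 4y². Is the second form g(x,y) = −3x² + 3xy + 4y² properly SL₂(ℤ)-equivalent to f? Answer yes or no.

D₁ = 57, D₂ = 57
river cycle of f (length 6): (-4, 3, 3), (3, 3, -4), (-4, 5, 2), (2, 7, -1), (-1, 7, 2), (2, 5, -4)
river cycle of g (length 6): (4, 5, -2), (-2, 7, 1), (1, 7, -2), (-2, 5, 4), (4, 3, -3), (-3, 3, 4)
cycles differ ⇒ inequivalent

no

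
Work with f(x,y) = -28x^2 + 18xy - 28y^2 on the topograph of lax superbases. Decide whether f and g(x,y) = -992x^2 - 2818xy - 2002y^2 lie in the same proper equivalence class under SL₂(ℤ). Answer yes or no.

D₁ = -2812, D₂ = -2812
f is negative-definite; reduce −f:
−f: flip: (28,-18,28)→(28,18,28)
−f: reduced (well bottom): (28,18,28) with a≤c, −a<b≤a
flip sign back: reduced form of f is (-28,-18,-28)
g is negative-definite; reduce −g:
−g: translate: b→834 (≡2818 mod 1984), so (992,2818,2002)→(992,834,176)
−g: flip: (992,834,176)→(176,-834,992)
−g: translate: b→-130 (≡-834 mod 352), so (176,-834,992)→(176,-130,28)
−g: flip: (176,-130,28)→(28,130,176)
−g: translate: b→18 (≡130 mod 56), so (28,130,176)→(28,18,28)
−g: reduced (well bottom): (28,18,28) with a≤c, −a<b≤a
flip sign back: reduced form of g is (-28,-18,-28)
reduced forms (-28, -18, -28) vs (-28, -18, -28) ⇒ equivalent

yes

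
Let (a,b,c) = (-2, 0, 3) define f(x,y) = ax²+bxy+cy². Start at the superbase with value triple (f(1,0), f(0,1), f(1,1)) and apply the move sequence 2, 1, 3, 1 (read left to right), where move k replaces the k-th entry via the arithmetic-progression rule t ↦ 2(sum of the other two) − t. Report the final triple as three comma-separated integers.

start (-2,3,1) = (f(1,0),f(0,1),f(1,1))
replace slot 2: 2·((-2)+1) − 3 = -5 → (-2,-5,1)
replace slot 1: 2·((-5)+1) − (-2) = -6 → (-6,-5,1)
replace slot 3: 2·((-6)+(-5)) − 1 = -23 → (-6,-5,-23)
replace slot 1: 2·((-5)+(-23)) − (-6) = -50 → (-50,-5,-23)

-50,-5,-23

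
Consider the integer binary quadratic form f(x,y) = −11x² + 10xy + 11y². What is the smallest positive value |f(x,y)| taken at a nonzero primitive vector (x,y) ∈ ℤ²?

river: ρ → (11,12,-10)
river: ρ → (-10,8,13)
river: ρ → (13,18,-5)
river: ρ → (-5,22,5)
river: ρ → (5,18,-13)
river: ρ → (-13,8,10)
river: ρ → (10,12,-11)
river: ρ → (-11,10,11)
closes: descent 0, river 8
min |a| on river = 5

5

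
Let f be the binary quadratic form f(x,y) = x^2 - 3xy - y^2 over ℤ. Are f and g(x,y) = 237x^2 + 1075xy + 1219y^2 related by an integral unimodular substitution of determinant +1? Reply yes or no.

D₁ = 13, D₂ = 13
river cycle of f (length 2): (-1, 3, 1), (1, 3, -1)
river cycle of g (length 2): (1, 3, -1), (-1, 3, 1)
cycles coincide ⇒ equivalent

yes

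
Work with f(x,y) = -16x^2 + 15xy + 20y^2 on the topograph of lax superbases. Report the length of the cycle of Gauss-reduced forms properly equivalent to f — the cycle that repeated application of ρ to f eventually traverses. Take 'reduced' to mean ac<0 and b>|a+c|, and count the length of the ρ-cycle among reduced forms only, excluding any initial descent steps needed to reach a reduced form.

D = 1505, ⌊√D⌋ = 38
river: ρ → (20,25,-11)
river: ρ → (-11,19,26)
river: ρ → (26,33,-4)
river: ρ → (-4,31,34)
river: ρ → (34,37,-1)
river: ρ → (-1,37,34)
river: ρ → (34,31,-4)
river: ρ → (-4,33,26)
river: ρ → (26,19,-11)
river: ρ → (-11,25,20)
river: ρ → (20,15,-16)
river: ρ → (-16,17,19)
river: ρ → (19,21,-14)
river: ρ → (-14,35,5)
river: ρ → (5,35,-14)
river: ρ → (-14,21,19)
river: ρ → (19,17,-16)
river: ρ → (-16,15,20)
ρ-cycle length = 18 (tail of 0 descent steps not counted)

18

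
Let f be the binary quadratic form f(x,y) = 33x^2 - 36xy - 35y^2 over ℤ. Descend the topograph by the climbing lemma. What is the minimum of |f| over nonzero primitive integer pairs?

descent: ρ → (-35,36,33)  [lands on river]
river: ρ → (33,30,-38)
river: ρ → (-38,46,25)
river: ρ → (25,54,-30)
river: ρ → (-30,66,13)
river: ρ → (13,64,-35)
river: ρ → (-35,76,1)
river: ρ → (1,76,-35)
river: ρ → (-35,64,13)
river: ρ → (13,66,-30)
river: ρ → (-30,54,25)
river: ρ → (25,46,-38)
river: ρ → (-38,30,33)
river: ρ → (33,36,-35)
river: ρ → (-35,34,34)
river: ρ → (34,34,-35)
closes: descent 1, river 16
min |a| on river = 1

1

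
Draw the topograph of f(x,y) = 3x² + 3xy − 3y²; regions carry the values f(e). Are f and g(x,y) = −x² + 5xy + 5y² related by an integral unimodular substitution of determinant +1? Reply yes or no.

D₁ = 45, D₂ = 45
river cycle of f (length 2): (-3, 3, 3), (3, 3, -3)
river cycle of g (length 2): (5, 5, -1), (-1, 5, 5)
cycles differ ⇒ inequivalent

no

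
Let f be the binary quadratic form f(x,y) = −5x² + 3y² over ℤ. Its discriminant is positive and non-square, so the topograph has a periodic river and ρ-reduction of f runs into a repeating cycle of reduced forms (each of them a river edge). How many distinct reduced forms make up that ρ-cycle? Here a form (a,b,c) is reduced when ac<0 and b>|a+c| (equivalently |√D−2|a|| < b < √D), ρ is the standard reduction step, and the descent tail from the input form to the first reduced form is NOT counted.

D = 60, ⌊√D⌋ = 7
descent: ρ → (3,6,-2)  [lands on river]
river: ρ → (-2,6,3)
ρ-cycle length = 2 (tail of 1 descent step not counted)

2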